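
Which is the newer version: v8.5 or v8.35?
v8.35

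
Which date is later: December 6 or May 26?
December 6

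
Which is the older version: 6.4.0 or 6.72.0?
6.4.0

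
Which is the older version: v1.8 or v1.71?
v1.8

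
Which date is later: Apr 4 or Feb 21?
Apr 4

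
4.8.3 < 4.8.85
True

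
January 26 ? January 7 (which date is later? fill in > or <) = >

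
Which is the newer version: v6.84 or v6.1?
v6.84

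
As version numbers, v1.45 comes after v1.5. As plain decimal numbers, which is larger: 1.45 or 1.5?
1.5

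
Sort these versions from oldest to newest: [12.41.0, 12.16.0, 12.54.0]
[12.16.0, 12.41.0, 12.54.0]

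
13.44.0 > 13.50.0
False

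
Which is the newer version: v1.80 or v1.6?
v1.80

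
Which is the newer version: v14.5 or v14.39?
v14.39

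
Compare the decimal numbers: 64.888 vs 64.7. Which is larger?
64.888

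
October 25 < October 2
False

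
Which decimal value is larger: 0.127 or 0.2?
0.2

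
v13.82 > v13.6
True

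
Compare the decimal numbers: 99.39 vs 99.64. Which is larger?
99.64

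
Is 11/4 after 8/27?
Yes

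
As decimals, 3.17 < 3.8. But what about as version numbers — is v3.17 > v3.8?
True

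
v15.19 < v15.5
False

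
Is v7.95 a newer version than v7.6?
Yes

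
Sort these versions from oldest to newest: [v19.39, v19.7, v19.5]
[v19.5, v19.7, v19.39]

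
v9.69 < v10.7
True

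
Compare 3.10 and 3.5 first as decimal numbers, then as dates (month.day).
As decimals: 3.10 < 3.5. As dates: 3/10 is later than 3/5 (day 10 > day 5).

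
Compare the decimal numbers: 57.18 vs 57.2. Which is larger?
57.2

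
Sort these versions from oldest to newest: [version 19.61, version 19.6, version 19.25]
[version 19.6, version 19.25, version 19.61]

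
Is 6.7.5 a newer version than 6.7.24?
No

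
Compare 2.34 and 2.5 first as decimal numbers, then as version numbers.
As decimals: 2.34 < 2.5. As versions: v2.34 > v2.5 (minor version 34 > 5).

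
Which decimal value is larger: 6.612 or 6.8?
6.8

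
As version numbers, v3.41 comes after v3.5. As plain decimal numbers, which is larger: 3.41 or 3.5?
3.5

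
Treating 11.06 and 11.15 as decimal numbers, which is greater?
11.15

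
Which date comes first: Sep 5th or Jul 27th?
Jul 27th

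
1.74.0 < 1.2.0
False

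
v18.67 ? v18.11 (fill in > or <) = >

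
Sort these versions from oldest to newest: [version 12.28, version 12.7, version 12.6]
[version 12.6, version 12.7, version 12.28]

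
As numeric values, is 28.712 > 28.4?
True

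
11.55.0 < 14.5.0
True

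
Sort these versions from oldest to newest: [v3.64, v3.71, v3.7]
[v3.7, v3.64, v3.71]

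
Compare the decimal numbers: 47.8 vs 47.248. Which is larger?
47.8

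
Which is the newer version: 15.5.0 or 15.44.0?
15.44.0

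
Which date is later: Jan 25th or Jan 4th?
Jan 25th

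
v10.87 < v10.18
False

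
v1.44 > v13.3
False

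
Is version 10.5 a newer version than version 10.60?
No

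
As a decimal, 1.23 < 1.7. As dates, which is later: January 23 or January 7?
January 23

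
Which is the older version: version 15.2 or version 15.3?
version 15.2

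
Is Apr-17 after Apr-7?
Yes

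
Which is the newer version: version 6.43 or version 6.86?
version 6.86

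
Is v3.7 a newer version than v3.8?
No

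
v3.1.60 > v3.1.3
True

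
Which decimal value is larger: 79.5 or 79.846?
79.846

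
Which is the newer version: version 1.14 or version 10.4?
version 10.4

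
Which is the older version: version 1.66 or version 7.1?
version 1.66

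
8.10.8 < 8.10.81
True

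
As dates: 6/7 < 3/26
False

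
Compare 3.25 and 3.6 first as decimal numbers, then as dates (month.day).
As decimals: 3.25 < 3.6. As dates: 3/25 is later than 3/6 (day 25 > day 6).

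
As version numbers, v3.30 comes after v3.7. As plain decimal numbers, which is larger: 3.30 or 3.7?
3.7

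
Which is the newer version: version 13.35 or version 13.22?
version 13.35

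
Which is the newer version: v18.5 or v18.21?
v18.21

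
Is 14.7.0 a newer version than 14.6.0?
Yes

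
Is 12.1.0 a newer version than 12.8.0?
No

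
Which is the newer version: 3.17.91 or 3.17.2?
3.17.91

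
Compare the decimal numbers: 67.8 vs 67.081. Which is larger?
67.8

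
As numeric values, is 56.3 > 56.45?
False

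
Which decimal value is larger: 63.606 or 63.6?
63.606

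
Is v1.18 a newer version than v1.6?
Yes. Version numbers are compared segment by segment as integers, not as decimals: minor version 18 > 6, so v1.18 > v1.6 (even though the decimal 1.18 < 1.6).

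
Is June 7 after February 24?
Yes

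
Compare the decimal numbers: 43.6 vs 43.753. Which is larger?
43.753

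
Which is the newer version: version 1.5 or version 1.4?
version 1.5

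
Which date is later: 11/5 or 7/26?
11/5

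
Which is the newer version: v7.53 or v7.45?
v7.53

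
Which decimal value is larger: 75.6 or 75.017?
75.6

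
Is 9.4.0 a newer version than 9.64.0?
No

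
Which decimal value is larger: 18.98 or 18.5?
18.98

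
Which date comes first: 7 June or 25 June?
7 June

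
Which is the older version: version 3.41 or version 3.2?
version 3.2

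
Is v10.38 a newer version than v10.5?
Yes. Version numbers are compared segment by segment as integers, not as decimals: minor version 38 > 5, so v10.38 > v10.5 (even though the decimal 10.38 < 10.5).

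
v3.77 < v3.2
False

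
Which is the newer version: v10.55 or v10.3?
v10.55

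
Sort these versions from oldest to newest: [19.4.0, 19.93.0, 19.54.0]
[19.4.0, 19.54.0, 19.93.0]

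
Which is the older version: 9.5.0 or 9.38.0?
9.5.0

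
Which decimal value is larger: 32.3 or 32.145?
32.3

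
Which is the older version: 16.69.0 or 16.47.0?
16.47.0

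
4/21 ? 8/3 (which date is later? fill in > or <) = <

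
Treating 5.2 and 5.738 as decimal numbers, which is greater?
5.738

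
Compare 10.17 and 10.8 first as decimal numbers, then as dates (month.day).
As decimals: 10.17 < 10.8. As dates: 10/17 is later than 10/8 (day 17 > day 8).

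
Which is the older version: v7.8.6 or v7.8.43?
v7.8.6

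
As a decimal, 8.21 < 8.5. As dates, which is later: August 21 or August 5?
August 21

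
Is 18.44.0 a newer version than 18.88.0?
No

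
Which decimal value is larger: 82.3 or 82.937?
82.937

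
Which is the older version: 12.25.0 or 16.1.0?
12.25.0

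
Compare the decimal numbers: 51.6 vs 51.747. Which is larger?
51.747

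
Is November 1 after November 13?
No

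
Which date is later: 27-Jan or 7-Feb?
7-Feb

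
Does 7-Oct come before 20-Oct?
Yes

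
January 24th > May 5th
False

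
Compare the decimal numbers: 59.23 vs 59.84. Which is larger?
59.84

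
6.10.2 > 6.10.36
False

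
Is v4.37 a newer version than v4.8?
Yes. Version numbers are compared segment by segment as integers, not as decimals: minor version 37 > 8, so v4.37 > v4.8 (even though the decimal 4.37 < 4.8).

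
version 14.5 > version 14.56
False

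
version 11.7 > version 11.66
False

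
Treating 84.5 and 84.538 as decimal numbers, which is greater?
84.538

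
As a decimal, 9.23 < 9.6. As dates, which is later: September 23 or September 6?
September 23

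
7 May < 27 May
True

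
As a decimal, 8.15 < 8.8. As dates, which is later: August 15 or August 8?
August 15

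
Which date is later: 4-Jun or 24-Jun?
24-Jun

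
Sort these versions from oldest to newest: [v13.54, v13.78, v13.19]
[v13.19, v13.54, v13.78]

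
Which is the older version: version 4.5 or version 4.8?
version 4.5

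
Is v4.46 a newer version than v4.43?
Yes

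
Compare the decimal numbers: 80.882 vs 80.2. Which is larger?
80.882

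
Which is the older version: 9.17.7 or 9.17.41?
9.17.7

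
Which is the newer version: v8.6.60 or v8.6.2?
v8.6.60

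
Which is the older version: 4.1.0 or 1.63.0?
1.63.0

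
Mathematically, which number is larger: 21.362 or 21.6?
21.6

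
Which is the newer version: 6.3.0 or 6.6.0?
6.6.0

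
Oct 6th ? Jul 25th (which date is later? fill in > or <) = >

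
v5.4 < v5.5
True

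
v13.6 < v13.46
True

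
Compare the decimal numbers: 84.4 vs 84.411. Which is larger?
84.411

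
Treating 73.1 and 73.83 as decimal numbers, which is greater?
73.83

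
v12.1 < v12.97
True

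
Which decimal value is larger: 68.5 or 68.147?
68.5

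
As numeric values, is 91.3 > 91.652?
False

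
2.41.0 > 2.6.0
True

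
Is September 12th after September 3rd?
Yes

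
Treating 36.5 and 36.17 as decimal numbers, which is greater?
36.5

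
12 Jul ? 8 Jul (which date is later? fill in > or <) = >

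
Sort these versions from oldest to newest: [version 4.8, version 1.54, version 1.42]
[version 1.42, version 1.54, version 4.8]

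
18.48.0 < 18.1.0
False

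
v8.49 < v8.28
False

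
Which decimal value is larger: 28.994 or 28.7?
28.994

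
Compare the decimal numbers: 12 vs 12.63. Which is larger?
12.63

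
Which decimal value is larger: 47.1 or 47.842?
47.842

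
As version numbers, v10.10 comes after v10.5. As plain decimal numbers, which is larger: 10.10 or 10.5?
10.5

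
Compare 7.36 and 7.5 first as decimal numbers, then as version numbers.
As decimals: 7.36 < 7.5. As versions: v7.36 > v7.5 (minor version 36 > 5).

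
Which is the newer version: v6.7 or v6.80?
v6.80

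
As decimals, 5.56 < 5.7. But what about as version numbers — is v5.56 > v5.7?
True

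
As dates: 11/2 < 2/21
False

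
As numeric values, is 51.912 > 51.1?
True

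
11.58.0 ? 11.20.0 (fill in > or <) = >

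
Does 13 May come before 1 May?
No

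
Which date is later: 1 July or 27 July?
27 July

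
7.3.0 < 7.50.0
True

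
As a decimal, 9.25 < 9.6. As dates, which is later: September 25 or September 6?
September 25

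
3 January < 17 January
True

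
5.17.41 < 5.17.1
False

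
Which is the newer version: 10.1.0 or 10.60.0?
10.60.0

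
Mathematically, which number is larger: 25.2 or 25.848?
25.848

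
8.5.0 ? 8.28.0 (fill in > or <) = <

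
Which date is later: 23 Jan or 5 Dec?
5 Dec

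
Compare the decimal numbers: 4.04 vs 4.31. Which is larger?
4.31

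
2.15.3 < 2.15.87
True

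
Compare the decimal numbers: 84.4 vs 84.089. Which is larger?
84.4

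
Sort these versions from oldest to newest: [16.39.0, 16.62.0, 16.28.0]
[16.28.0, 16.39.0, 16.62.0]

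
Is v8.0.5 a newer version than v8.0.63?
No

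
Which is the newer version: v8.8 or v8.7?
v8.8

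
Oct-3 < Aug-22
False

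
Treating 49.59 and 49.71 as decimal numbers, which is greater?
49.71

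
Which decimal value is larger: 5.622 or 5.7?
5.7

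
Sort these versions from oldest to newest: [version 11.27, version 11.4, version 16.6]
[version 11.4, version 11.27, version 16.6]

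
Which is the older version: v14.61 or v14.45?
v14.45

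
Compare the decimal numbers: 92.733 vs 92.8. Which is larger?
92.8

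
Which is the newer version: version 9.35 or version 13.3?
version 13.3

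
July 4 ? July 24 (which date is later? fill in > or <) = <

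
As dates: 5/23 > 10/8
False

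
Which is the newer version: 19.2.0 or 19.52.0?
19.52.0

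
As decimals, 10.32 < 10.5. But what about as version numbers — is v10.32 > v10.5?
True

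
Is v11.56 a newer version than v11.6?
Yes. Version numbers are compared segment by segment as integers, not as decimals: minor version 56 > 6, so v11.56 > v11.6 (even though the decimal 11.56 < 11.6).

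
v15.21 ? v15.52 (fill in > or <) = <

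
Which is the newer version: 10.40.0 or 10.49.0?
10.49.0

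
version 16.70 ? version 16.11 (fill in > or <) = >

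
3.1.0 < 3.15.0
True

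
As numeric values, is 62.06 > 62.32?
False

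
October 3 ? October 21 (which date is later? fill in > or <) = <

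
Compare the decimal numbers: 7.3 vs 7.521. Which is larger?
7.521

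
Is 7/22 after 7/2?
Yes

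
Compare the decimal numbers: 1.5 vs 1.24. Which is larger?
1.5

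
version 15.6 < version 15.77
True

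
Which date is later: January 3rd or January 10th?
January 10th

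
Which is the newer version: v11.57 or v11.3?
v11.57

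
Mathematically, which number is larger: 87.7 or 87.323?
87.7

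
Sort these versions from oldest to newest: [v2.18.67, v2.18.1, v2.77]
[v2.18.1, v2.18.67, v2.77]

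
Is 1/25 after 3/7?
No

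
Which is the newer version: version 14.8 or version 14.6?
version 14.8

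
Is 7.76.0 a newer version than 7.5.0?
Yes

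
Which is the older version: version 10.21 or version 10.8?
version 10.8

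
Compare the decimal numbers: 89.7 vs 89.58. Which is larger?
89.7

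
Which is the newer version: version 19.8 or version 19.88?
version 19.88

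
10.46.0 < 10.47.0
True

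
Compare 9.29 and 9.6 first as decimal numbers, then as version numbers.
As decimals: 9.29 < 9.6. As versions: v9.29 > v9.6 (minor version 29 > 6).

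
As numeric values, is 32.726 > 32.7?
True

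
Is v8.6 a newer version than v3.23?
Yes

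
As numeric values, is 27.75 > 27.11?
True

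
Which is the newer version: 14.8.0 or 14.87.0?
14.87.0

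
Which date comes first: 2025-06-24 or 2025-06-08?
2025-06-08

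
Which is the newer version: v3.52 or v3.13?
v3.52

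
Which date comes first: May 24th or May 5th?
May 5th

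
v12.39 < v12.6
False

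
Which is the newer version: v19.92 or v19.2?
v19.92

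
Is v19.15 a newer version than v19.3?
Yes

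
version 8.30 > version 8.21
True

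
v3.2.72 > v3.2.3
True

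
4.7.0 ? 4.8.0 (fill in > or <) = <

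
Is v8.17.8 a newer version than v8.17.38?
No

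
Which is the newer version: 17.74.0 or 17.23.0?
17.74.0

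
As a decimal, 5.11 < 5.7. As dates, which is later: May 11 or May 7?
May 11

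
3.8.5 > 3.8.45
False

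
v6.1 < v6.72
True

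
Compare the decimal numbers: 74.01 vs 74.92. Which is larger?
74.92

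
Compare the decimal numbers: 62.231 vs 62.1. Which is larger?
62.231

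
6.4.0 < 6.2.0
False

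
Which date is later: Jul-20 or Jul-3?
Jul-20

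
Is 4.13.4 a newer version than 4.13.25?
No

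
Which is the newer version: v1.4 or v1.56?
v1.56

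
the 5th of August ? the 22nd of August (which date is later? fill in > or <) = <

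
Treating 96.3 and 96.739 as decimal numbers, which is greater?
96.739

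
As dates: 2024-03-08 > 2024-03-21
False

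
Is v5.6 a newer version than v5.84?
No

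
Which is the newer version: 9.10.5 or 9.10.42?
9.10.42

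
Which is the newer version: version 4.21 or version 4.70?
version 4.70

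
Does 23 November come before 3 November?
No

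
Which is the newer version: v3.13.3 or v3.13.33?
v3.13.33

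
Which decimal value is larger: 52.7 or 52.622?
52.7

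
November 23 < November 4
False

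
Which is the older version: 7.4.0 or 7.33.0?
7.4.0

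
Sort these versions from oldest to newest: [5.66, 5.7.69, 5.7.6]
[5.7.6, 5.7.69, 5.66]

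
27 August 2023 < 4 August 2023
False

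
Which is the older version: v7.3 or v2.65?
v2.65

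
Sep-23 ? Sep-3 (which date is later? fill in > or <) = >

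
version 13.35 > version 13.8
True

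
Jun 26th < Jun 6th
False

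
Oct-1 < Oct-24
True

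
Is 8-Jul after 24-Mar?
Yes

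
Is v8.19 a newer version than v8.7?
Yes. Version numbers are compared segment by segment as integers, not as decimals: minor version 19 > 7, so v8.19 > v8.7 (even though the decimal 8.19 < 8.7).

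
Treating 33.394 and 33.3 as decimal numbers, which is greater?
33.394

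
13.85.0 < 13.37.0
False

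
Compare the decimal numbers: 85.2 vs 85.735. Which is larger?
85.735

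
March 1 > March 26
False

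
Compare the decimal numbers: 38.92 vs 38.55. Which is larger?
38.92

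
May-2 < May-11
True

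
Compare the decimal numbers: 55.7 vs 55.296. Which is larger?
55.7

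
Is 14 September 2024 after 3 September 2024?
Yes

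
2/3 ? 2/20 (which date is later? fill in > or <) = <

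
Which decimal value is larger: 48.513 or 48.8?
48.8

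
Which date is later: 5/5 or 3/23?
5/5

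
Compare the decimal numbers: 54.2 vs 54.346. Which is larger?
54.346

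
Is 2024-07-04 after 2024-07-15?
No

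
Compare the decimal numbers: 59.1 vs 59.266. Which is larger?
59.266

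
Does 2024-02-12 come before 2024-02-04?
No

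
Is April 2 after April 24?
No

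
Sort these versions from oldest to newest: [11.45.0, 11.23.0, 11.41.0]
[11.23.0, 11.41.0, 11.45.0]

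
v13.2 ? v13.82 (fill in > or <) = <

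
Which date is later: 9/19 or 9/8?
9/19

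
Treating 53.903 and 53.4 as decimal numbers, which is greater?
53.903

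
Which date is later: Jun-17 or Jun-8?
Jun-17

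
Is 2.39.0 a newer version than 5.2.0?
No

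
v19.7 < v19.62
True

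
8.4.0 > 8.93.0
False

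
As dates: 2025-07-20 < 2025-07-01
False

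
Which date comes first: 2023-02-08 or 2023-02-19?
2023-02-08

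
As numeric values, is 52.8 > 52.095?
True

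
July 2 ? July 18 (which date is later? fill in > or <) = <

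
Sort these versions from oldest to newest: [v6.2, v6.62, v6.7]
[v6.2, v6.7, v6.62]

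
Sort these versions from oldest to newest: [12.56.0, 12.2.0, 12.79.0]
[12.2.0, 12.56.0, 12.79.0]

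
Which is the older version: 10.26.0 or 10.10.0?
10.10.0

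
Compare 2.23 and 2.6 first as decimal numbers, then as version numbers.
As decimals: 2.23 < 2.6. As versions: v2.23 > v2.6 (minor version 23 > 6).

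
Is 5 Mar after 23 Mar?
No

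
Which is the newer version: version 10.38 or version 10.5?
version 10.38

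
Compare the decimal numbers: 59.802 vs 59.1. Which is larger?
59.802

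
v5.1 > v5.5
False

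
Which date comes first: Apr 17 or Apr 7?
Apr 7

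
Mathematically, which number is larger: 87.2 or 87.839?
87.839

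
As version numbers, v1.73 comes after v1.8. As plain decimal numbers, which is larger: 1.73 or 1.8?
1.8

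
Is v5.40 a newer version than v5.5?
Yes. Version numbers are compared segment by segment as integers, not as decimals: minor version 40 > 5, so v5.40 > v5.5 (even though the decimal 5.40 < 5.5).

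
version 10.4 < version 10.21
True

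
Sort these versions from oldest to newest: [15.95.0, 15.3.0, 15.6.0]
[15.3.0, 15.6.0, 15.95.0]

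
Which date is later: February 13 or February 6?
February 13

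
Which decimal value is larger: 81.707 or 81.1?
81.707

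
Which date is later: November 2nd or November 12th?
November 12th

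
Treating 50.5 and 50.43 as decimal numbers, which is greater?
50.5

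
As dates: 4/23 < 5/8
True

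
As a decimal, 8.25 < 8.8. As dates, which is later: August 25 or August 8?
August 25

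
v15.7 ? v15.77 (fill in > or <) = <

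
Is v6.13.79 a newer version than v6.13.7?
Yes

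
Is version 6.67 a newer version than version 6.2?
Yes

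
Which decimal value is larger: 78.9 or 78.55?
78.9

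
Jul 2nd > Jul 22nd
False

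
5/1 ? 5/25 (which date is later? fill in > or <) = <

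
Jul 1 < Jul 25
True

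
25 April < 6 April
False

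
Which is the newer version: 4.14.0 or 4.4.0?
4.14.0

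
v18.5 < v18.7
True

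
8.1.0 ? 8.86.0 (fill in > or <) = <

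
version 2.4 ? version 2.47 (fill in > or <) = <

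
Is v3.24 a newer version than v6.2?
No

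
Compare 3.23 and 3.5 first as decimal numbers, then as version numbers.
As decimals: 3.23 < 3.5. As versions: v3.23 > v3.5 (minor version 23 > 5).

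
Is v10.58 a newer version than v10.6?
Yes. Version numbers are compared segment by segment as integers, not as decimals: minor version 58 > 6, so v10.58 > v10.6 (even though the decimal 10.58 < 10.6).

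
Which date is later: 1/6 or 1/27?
1/27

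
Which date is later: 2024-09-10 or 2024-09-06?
2024-09-10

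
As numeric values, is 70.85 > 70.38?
True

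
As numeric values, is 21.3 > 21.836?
False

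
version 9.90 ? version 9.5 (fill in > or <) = >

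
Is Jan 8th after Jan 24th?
No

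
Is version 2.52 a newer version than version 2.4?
Yes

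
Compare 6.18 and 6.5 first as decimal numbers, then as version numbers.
As decimals: 6.18 < 6.5. As versions: v6.18 > v6.5 (minor version 18 > 5).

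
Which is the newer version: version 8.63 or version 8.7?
version 8.63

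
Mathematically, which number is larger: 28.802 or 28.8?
28.802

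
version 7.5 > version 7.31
False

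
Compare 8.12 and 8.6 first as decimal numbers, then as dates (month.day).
As decimals: 8.12 < 8.6. As dates: 8/12 is later than 8/6 (day 12 > day 6).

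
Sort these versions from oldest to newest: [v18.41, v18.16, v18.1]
[v18.1, v18.16, v18.41]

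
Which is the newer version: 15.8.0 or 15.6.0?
15.8.0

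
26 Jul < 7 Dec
True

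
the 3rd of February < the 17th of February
True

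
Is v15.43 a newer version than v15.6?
Yes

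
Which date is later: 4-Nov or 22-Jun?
4-Nov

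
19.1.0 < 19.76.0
True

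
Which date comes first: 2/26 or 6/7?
2/26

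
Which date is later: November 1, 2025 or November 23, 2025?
November 23, 2025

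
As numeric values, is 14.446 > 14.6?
False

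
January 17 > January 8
True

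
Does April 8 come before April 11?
Yes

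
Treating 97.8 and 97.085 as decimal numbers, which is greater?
97.8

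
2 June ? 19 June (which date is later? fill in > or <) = <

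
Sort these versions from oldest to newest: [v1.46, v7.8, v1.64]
[v1.46, v1.64, v7.8]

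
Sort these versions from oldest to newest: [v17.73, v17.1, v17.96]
[v17.1, v17.73, v17.96]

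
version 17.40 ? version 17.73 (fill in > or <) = <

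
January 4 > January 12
False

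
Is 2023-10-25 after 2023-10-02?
Yes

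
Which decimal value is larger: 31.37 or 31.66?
31.66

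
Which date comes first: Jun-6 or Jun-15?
Jun-6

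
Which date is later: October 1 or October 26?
October 26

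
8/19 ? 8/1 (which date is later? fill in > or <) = >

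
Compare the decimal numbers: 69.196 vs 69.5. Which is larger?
69.5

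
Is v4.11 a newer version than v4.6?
Yes. Version numbers are compared segment by segment as integers, not as decimals: minor version 11 > 6, so v4.11 > v4.6 (even though the decimal 4.11 < 4.6).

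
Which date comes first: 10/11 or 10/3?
10/3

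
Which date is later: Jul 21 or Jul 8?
Jul 21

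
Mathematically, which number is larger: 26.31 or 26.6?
26.6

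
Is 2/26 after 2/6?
Yes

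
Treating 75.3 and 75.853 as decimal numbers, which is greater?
75.853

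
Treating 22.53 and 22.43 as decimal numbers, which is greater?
22.53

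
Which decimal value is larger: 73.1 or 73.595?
73.595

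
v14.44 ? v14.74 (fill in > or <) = <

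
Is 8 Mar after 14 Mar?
No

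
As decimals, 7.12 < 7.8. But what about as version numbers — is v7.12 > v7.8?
True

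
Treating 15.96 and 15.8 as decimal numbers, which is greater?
15.96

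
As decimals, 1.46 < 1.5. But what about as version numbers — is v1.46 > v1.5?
True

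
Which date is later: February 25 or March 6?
March 6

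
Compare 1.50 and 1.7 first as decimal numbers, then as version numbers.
As decimals: 1.50 < 1.7. As versions: v1.50 > v1.7 (minor version 50 > 7).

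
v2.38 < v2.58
True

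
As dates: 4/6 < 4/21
True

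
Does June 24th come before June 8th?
No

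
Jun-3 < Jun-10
True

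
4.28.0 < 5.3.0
True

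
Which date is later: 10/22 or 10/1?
10/22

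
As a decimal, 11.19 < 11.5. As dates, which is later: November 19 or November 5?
November 19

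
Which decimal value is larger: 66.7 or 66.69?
66.7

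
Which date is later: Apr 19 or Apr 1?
Apr 19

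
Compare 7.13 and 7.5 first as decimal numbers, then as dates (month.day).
As decimals: 7.13 < 7.5. As dates: 7/13 is later than 7/5 (day 13 > day 5).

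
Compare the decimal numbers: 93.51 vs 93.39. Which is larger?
93.51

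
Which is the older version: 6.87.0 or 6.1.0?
6.1.0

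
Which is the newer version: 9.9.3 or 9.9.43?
9.9.43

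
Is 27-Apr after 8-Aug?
No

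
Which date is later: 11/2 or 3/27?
11/2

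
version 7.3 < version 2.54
False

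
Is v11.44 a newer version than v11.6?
Yes. Version numbers are compared segment by segment as integers, not as decimals: minor version 44 > 6, so v11.44 > v11.6 (even though the decimal 11.44 < 11.6).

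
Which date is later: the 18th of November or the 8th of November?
the 18th of November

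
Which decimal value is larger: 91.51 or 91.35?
91.51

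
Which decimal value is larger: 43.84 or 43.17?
43.84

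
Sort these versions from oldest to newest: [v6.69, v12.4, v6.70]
[v6.69, v6.70, v12.4]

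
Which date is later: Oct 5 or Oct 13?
Oct 13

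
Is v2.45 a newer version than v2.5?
Yes. Version numbers are compared segment by segment as integers, not as decimals: minor version 45 > 5, so v2.45 > v2.5 (even though the decimal 2.45 < 2.5).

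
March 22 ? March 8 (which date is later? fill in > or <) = >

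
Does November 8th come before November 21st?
Yes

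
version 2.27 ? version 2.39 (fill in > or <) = <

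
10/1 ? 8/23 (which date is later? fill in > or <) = >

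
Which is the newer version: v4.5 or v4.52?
v4.52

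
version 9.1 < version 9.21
True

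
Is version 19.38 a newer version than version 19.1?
Yes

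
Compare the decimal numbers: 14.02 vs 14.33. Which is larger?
14.33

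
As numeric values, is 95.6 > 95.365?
True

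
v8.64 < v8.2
False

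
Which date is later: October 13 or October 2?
October 13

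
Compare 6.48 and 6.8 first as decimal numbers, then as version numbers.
As decimals: 6.48 < 6.8. As versions: v6.48 > v6.8 (minor version 48 > 8).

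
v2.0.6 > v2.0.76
False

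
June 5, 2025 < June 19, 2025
True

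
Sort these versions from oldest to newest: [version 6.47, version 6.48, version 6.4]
[version 6.4, version 6.47, version 6.48]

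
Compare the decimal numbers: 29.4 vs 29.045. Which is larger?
29.4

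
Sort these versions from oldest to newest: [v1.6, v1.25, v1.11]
[v1.6, v1.11, v1.25]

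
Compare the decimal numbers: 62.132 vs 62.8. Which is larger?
62.8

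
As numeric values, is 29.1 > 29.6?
False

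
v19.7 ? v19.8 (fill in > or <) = <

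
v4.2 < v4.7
True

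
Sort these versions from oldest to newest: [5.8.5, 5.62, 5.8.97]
[5.8.5, 5.8.97, 5.62]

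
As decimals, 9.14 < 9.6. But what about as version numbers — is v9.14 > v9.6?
True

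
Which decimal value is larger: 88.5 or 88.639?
88.639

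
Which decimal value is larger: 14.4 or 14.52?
14.52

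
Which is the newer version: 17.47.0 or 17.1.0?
17.47.0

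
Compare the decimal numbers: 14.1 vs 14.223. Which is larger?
14.223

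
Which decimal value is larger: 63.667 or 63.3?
63.667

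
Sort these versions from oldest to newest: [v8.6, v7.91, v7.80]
[v7.80, v7.91, v8.6]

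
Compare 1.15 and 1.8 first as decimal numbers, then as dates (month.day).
As decimals: 1.15 < 1.8. As dates: 1/15 is later than 1/8 (day 15 > day 8).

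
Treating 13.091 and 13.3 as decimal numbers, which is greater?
13.3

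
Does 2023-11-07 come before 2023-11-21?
Yes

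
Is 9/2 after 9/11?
No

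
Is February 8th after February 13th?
No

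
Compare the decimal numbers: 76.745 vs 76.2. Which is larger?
76.745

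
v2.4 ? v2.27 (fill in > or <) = <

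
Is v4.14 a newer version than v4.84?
No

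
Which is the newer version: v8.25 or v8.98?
v8.98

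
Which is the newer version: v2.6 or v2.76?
v2.76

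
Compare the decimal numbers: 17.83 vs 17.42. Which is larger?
17.83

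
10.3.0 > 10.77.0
False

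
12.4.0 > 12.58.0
False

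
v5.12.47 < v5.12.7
False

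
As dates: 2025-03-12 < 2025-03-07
False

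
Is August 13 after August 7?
Yes. Day 13 comes after day 7 in August — this is a date comparison, not a decimal one (the decimal 8.13 would be smaller than 8.7).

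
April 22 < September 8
True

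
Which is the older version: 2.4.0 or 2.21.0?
2.4.0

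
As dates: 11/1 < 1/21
False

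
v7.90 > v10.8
False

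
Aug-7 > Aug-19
False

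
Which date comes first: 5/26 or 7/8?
5/26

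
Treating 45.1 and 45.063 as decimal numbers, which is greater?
45.1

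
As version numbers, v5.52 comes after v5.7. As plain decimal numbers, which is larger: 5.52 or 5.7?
5.7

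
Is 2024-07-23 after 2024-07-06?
Yes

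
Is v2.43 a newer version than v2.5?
Yes. Version numbers are compared segment by segment as integers, not as decimals: minor version 43 > 5, so v2.43 > v2.5 (even though the decimal 2.43 < 2.5).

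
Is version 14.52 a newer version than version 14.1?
Yes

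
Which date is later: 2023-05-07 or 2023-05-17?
2023-05-17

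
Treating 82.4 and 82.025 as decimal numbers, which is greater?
82.4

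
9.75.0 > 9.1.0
True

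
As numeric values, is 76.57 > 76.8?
False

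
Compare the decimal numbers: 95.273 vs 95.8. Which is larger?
95.8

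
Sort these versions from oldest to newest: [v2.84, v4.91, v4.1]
[v2.84, v4.1, v4.91]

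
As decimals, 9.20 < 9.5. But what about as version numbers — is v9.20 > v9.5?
True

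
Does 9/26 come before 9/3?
No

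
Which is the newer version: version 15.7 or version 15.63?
version 15.63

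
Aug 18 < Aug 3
False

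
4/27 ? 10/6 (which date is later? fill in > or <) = <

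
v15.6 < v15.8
True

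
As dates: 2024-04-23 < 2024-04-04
False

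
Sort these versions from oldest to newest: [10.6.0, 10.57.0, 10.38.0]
[10.6.0, 10.38.0, 10.57.0]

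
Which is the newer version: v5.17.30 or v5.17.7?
v5.17.30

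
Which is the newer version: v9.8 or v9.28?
v9.28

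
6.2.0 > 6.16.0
False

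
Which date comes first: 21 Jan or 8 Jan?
8 Jan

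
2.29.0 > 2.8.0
True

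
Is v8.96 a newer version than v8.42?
Yes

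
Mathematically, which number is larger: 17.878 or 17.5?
17.878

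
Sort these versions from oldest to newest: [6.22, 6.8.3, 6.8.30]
[6.8.3, 6.8.30, 6.22]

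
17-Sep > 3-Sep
True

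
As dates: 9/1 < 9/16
True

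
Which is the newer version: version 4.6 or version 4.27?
version 4.27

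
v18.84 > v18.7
True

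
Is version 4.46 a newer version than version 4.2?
Yes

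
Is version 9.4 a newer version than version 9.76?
No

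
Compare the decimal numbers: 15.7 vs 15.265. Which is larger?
15.7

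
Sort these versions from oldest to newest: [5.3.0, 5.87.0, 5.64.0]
[5.3.0, 5.64.0, 5.87.0]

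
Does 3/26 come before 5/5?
Yes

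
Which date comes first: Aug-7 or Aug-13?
Aug-7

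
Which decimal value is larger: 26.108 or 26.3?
26.3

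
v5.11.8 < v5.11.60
True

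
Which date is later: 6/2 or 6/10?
6/10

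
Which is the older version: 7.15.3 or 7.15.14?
7.15.3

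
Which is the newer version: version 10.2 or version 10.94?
version 10.94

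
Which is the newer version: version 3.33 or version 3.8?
version 3.33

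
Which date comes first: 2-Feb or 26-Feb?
2-Feb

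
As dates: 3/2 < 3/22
True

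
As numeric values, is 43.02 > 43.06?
False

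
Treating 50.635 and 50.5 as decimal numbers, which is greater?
50.635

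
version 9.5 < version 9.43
True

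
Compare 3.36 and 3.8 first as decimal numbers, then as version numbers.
As decimals: 3.36 < 3.8. As versions: v3.36 > v3.8 (minor version 36 > 8).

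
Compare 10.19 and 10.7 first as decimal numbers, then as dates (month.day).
As decimals: 10.19 < 10.7. As dates: 10/19 is later than 10/7 (day 19 > day 7).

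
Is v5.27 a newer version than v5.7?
Yes. Version numbers are compared segment by segment as integers, not as decimals: minor version 27 > 7, so v5.27 > v5.7 (even though the decimal 5.27 < 5.7).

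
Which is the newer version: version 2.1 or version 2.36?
version 2.36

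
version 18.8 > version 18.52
False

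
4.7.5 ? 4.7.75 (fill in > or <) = <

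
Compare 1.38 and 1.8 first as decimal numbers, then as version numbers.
As decimals: 1.38 < 1.8. As versions: v1.38 > v1.8 (minor version 38 > 8).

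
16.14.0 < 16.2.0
False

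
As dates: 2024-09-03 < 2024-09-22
True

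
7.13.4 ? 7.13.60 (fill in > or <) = <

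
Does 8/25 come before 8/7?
No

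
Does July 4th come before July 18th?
Yes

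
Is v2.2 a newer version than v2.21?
No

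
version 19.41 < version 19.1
False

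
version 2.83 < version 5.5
True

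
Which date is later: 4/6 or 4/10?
4/10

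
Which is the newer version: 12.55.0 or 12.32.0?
12.55.0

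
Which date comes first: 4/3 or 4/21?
4/3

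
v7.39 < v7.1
False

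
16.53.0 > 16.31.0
True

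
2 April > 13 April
False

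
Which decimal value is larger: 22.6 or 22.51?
22.6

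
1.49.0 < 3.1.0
True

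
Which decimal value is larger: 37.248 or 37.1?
37.248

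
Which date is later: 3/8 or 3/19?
3/19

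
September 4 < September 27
True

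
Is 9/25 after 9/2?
Yes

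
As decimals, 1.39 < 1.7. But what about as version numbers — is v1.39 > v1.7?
True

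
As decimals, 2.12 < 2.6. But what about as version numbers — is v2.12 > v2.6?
True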